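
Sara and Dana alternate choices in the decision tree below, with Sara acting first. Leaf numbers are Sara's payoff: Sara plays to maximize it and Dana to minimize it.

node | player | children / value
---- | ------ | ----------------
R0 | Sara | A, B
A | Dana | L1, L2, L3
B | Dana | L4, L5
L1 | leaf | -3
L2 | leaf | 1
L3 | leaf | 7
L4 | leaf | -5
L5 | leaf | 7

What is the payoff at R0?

A (Dana): min(-3, 1, 7) = -3
B (Dana): min(-5, 7) = -5
R0 (Sara): max(-3, -5) = -3

-3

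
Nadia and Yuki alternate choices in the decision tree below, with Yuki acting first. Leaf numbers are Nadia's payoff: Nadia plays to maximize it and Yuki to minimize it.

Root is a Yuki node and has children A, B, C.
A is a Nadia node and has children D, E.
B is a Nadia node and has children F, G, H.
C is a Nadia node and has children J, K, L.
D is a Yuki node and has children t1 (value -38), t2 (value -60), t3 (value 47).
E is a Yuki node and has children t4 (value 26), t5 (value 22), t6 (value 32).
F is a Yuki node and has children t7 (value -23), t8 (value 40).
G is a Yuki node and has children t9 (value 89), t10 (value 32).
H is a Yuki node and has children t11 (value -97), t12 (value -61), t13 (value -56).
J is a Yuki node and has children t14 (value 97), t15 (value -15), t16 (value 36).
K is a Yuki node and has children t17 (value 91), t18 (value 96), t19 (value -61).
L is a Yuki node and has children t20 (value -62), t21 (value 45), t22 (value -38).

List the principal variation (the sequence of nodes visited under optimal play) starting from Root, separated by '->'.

D (Yuki): min(-38, -60, 47) = -60
E (Yuki): min(26, 22, 32) = 22
A (Nadia): max(-60, 22) = 22
F (Yuki): min(-23, 40) = -23
G (Yuki): min(89, 32) = 32
H (Yuki): min(-97, -61, -56) = -97
B (Nadia): max(-23, 32, -97) = 32
J (Yuki): min(97, -15, 36) = -15
K (Yuki): min(91, 96, -61) = -61
L (Yuki): min(-62, 45, -38) = -62
C (Nadia): max(-15, -61, -62) = -15
Root (Yuki): min(22, 32, -15) = -15
At Root, Yuki picks C (lowest: -15).
At C, Nadia picks J (highest: -15).
At J, Yuki picks t15 (lowest: -15).
Terminal value -15.

Root -> C -> J -> t15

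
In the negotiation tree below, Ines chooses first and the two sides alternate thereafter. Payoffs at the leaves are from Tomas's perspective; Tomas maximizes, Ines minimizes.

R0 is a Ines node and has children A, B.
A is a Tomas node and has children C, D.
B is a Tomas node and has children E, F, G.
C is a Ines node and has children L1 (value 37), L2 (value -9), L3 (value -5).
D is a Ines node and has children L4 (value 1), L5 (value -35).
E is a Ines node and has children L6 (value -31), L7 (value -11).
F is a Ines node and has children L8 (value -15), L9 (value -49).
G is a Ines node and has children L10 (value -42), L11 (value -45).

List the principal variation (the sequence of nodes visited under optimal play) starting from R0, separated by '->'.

R0 -> B -> E -> L6

C (Ines): min(37, -9, -5) = -9
D (Ines): min(1, -35) = -35
A (Tomas): max(-9, -35) = -9
E (Ines): min(-31, -11) = -31
F (Ines): min(-15, -49) = -49
G (Ines): min(-42, -45) = -45
B (Tomas): max(-31, -49, -45) = -31
R0 (Ines): min(-9, -31) = -31
At R0, Ines picks B (lowest: -31).
At B, Tomas picks E (highest: -31).
At E, Ines picks L6 (lowest: -31).
Terminal value -31.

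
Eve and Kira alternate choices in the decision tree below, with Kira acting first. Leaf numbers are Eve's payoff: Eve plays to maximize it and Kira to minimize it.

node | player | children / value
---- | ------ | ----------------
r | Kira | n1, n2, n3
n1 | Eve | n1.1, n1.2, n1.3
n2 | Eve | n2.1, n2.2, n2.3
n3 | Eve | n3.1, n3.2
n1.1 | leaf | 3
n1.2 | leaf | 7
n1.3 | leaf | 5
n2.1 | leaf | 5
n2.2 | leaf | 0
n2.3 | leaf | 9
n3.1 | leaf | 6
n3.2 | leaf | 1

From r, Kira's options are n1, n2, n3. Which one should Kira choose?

n3

n1 (Eve): max(3, 7, 5) = 7
n2 (Eve): max(5, 0, 9) = 9
n3 (Eve): max(6, 1) = 6
r (Kira): min(7, 9, 6) = 6
Kira at r wants the lowest of {n1=7, n2=9, n3=6}, so chooses n3.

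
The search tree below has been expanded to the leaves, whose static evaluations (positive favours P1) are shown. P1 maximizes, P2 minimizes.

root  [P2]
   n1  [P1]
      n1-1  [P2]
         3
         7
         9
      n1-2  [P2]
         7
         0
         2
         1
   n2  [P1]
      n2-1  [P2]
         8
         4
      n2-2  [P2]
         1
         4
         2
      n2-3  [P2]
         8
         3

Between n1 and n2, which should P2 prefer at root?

n1-1 (P2): min(3, 7, 9) = 3
n1-2 (P2): min(7, 0, 2, 1) = 0
n1 (P1): max(3, 0) = 3
n2-1 (P2): min(8, 4) = 4
n2-2 (P2): min(1, 4, 2) = 1
n2-3 (P2): min(8, 3) = 3
n2 (P1): max(4, 1, 3) = 4
P2 prefers the lower value; n1=3, n2=4. n1 is better since 3 < 4.

n1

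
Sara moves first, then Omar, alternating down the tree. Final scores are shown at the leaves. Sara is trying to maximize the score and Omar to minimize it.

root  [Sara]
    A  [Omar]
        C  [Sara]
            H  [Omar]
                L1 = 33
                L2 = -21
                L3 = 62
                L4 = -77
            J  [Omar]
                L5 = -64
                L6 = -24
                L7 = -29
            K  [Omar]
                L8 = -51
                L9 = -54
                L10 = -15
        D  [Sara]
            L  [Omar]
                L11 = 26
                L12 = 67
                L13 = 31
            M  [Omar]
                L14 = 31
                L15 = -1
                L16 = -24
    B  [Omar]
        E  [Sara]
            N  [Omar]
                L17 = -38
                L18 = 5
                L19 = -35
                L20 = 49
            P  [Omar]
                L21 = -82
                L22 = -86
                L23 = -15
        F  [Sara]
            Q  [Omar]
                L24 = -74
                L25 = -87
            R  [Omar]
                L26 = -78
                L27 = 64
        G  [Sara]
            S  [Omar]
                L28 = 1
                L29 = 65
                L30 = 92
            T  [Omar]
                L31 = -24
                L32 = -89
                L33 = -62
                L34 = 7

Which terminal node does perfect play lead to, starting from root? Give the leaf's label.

L9

H (Omar): min(33, -21, 62, -77) = -77
J (Omar): min(-64, -24, -29) = -64
K (Omar): min(-51, -54, -15) = -54
C (Sara): max(-77, -64, -54) = -54
L (Omar): min(26, 67, 31) = 26
M (Omar): min(31, -1, -24) = -24
D (Sara): max(26, -24) = 26
A (Omar): min(-54, 26) = -54
N (Omar): min(-38, 5, -35, 49) = -38
P (Omar): min(-82, -86, -15) = -86
E (Sara): max(-38, -86) = -38
Q (Omar): min(-74, -87) = -87
R (Omar): min(-78, 64) = -78
F (Sara): max(-87, -78) = -78
S (Omar): min(1, 65, 92) = 1
T (Omar): min(-24, -89, -62, 7) = -89
G (Sara): max(1, -89) = 1
B (Omar): min(-38, -78, 1) = -78
root (Sara): max(-54, -78) = -54
At root, Sara picks A (highest: -54).
At A, Omar picks C (lowest: -54).
At C, Sara picks K (highest: -54).
At K, Omar picks L9 (lowest: -54).
Terminal value -54.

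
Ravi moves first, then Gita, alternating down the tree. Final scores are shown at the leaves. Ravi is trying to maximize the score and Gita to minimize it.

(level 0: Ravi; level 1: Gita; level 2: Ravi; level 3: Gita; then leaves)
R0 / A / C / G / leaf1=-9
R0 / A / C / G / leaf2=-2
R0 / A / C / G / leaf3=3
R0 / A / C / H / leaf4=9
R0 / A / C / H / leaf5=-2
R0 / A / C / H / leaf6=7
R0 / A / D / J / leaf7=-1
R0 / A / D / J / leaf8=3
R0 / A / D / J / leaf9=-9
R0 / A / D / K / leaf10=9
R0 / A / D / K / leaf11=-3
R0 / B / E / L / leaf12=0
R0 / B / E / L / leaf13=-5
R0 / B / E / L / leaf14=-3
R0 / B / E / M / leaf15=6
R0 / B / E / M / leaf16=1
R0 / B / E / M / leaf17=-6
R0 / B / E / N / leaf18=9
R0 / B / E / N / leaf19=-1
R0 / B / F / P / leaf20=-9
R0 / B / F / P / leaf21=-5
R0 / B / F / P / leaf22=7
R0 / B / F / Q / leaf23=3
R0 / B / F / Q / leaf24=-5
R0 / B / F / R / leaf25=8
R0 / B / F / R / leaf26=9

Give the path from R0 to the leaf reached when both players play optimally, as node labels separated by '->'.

G (Gita): min(-9, -2, 3) = -9
H (Gita): min(9, -2, 7) = -2
C (Ravi): max(-9, -2) = -2
J (Gita): min(-1, 3, -9) = -9
K (Gita): min(9, -3) = -3
D (Ravi): max(-9, -3) = -3
A (Gita): min(-2, -3) = -3
L (Gita): min(0, -5, -3) = -5
M (Gita): min(6, 1, -6) = -6
N (Gita): min(9, -1) = -1
E (Ravi): max(-5, -6, -1) = -1
P (Gita): min(-9, -5, 7) = -9
Q (Gita): min(3, -5) = -5
R (Gita): min(8, 9) = 8
F (Ravi): max(-9, -5, 8) = 8
B (Gita): min(-1, 8) = -1
R0 (Ravi): max(-3, -1) = -1
At R0, Ravi picks B (highest: -1).
At B, Gita picks E (lowest: -1).
At E, Ravi picks N (highest: -1).
At N, Gita picks leaf19 (lowest: -1).
Terminal value -1.

R0 -> B -> E -> N -> leaf19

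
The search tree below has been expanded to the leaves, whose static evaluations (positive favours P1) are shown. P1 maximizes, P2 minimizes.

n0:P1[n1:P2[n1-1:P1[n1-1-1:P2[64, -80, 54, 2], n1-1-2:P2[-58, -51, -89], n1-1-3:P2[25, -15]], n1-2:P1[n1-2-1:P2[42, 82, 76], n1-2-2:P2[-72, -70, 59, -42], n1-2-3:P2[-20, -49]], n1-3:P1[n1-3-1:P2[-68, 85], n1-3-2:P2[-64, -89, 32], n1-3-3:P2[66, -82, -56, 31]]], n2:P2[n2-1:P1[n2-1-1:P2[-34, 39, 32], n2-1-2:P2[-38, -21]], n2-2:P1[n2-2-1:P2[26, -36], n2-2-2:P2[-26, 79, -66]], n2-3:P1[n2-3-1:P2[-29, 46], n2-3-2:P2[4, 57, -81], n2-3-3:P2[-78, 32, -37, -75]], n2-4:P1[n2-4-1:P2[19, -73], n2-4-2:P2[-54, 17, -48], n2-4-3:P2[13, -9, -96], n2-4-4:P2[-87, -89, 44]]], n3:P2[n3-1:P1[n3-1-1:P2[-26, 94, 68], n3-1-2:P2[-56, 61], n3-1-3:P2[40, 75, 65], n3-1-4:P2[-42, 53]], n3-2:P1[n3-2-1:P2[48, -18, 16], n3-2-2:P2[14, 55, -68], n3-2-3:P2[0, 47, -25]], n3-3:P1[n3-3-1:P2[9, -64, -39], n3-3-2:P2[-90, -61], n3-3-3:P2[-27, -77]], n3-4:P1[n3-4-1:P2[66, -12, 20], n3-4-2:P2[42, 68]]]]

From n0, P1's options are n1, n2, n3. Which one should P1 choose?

n2

n1-1-1 (P2): min(64, -80, 54, 2) = -80
n1-1-2 (P2): min(-58, -51, -89) = -89
n1-1-3 (P2): min(25, -15) = -15
n1-1 (P1): max(-80, -89, -15) = -15
n1-2-1 (P2): min(42, 82, 76) = 42
n1-2-2 (P2): min(-72, -70, 59, -42) = -72
n1-2-3 (P2): min(-20, -49) = -49
n1-2 (P1): max(42, -72, -49) = 42
n1-3-1 (P2): min(-68, 85) = -68
n1-3-2 (P2): min(-64, -89, 32) = -89
n1-3-3 (P2): min(66, -82, -56, 31) = -82
n1-3 (P1): max(-68, -89, -82) = -68
n1 (P2): min(-15, 42, -68) = -68
n2-1-1 (P2): min(-34, 39, 32) = -34
n2-1-2 (P2): min(-38, -21) = -38
n2-1 (P1): max(-34, -38) = -34
n2-2-1 (P2): min(26, -36) = -36
n2-2-2 (P2): min(-26, 79, -66) = -66
n2-2 (P1): max(-36, -66) = -36
n2-3-1 (P2): min(-29, 46) = -29
n2-3-2 (P2): min(4, 57, -81) = -81
n2-3-3 (P2): min(-78, 32, -37, -75) = -78
n2-3 (P1): max(-29, -81, -78) = -29
n2-4-1 (P2): min(19, -73) = -73
n2-4-2 (P2): min(-54, 17, -48) = -54
n2-4-3 (P2): min(13, -9, -96) = -96
n2-4-4 (P2): min(-87, -89, 44) = -89
n2-4 (P1): max(-73, -54, -96, -89) = -54
n2 (P2): min(-34, -36, -29, -54) = -54
n3-1-1 (P2): min(-26, 94, 68) = -26
n3-1-2 (P2): min(-56, 61) = -56
n3-1-3 (P2): min(40, 75, 65) = 40
n3-1-4 (P2): min(-42, 53) = -42
n3-1 (P1): max(-26, -56, 40, -42) = 40
n3-2-1 (P2): min(48, -18, 16) = -18
n3-2-2 (P2): min(14, 55, -68) = -68
n3-2-3 (P2): min(0, 47, -25) = -25
n3-2 (P1): max(-18, -68, -25) = -18
n3-3-1 (P2): min(9, -64, -39) = -64
n3-3-2 (P2): min(-90, -61) = -90
n3-3-3 (P2): min(-27, -77) = -77
n3-3 (P1): max(-64, -90, -77) = -64
n3-4-1 (P2): min(66, -12, 20) = -12
n3-4-2 (P2): min(42, 68) = 42
n3-4 (P1): max(-12, 42) = 42
n3 (P2): min(40, -18, -64, 42) = -64
n0 (P1): max(-68, -54, -64) = -54
P1 at n0 wants the highest of {n1=-68, n2=-54, n3=-64}, so chooses n2.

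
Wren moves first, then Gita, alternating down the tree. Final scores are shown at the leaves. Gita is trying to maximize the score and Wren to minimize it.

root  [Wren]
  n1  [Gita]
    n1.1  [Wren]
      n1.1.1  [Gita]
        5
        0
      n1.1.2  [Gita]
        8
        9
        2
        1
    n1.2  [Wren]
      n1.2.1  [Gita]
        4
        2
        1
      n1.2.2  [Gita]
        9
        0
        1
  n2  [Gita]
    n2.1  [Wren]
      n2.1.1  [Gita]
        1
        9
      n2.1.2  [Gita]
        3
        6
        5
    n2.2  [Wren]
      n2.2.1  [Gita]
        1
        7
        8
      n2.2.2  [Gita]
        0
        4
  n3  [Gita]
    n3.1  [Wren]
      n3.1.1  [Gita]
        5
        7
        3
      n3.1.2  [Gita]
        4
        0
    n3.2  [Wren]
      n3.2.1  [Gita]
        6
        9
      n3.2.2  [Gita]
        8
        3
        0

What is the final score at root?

n1.1.1 (Gita): max(5, 0) = 5
n1.1.2 (Gita): max(8, 9, 2, 1) = 9
n1.1 (Wren): min(5, 9) = 5
n1.2.1 (Gita): max(4, 2, 1) = 4
n1.2.2 (Gita): max(9, 0, 1) = 9
n1.2 (Wren): min(4, 9) = 4
n1 (Gita): max(5, 4) = 5
n2.1.1 (Gita): max(1, 9) = 9
n2.1.2 (Gita): max(3, 6, 5) = 6
n2.1 (Wren): min(9, 6) = 6
n2.2.1 (Gita): max(1, 7, 8) = 8
n2.2.2 (Gita): max(0, 4) = 4
n2.2 (Wren): min(8, 4) = 4
n2 (Gita): max(6, 4) = 6
n3.1.1 (Gita): max(5, 7, 3) = 7
n3.1.2 (Gita): max(4, 0) = 4
n3.1 (Wren): min(7, 4) = 4
n3.2.1 (Gita): max(6, 9) = 9
n3.2.2 (Gita): max(8, 3, 0) = 8
n3.2 (Wren): min(9, 8) = 8
n3 (Gita): max(4, 8) = 8
root (Wren): min(5, 6, 8) = 5

5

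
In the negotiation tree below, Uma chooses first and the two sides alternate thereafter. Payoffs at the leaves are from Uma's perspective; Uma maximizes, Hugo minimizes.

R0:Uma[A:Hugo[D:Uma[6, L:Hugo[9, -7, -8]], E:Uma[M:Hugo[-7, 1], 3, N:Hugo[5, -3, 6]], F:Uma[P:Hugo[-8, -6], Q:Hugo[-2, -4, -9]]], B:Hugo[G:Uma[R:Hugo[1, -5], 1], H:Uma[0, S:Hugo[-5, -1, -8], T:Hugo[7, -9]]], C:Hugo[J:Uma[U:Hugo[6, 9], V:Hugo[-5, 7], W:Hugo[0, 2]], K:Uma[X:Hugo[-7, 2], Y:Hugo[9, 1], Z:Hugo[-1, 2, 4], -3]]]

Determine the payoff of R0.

L (Hugo): min(9, -7, -8) = -8
D (Uma): max(6, -8) = 6
M (Hugo): min(-7, 1) = -7
N (Hugo): min(5, -3, 6) = -3
E (Uma): max(-7, 3, -3) = 3
P (Hugo): min(-8, -6) = -8
Q (Hugo): min(-2, -4, -9) = -9
F (Uma): max(-8, -9) = -8
A (Hugo): min(6, 3, -8) = -8
R (Hugo): min(1, -5) = -5
G (Uma): max(-5, 1) = 1
S (Hugo): min(-5, -1, -8) = -8
T (Hugo): min(7, -9) = -9
H (Uma): max(0, -8, -9) = 0
B (Hugo): min(1, 0) = 0
U (Hugo): min(6, 9) = 6
V (Hugo): min(-5, 7) = -5
W (Hugo): min(0, 2) = 0
J (Uma): max(6, -5, 0) = 6
X (Hugo): min(-7, 2) = -7
Y (Hugo): min(9, 1) = 1
Z (Hugo): min(-1, 2, 4) = -1
K (Uma): max(-7, 1, -1, -3) = 1
C (Hugo): min(6, 1) = 1
R0 (Uma): max(-8, 0, 1) = 1

1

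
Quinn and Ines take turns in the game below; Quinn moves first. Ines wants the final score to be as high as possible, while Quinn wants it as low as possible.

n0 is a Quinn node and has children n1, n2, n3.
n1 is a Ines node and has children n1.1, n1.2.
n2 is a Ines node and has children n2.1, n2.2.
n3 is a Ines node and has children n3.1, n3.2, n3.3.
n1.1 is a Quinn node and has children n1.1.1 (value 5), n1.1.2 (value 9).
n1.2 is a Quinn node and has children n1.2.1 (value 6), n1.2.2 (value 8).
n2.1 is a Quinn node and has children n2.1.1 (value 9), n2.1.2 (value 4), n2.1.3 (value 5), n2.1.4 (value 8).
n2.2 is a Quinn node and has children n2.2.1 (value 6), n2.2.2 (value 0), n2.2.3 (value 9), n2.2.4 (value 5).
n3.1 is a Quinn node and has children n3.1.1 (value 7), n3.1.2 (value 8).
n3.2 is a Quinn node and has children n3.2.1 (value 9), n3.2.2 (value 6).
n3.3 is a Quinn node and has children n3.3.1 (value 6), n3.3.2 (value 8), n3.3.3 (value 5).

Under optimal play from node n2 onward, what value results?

n2.1 (Quinn): min(9, 4, 5, 8) = 4
n2.2 (Quinn): min(6, 0, 9, 5) = 0
n2 (Ines): max(4, 0) = 4

4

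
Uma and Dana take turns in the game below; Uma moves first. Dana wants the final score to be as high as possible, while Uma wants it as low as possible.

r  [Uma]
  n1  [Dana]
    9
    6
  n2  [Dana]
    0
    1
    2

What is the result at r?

2

n1 (Dana): max(9, 6) = 9
n2 (Dana): max(0, 1, 2) = 2
r (Uma): min(9, 2) = 2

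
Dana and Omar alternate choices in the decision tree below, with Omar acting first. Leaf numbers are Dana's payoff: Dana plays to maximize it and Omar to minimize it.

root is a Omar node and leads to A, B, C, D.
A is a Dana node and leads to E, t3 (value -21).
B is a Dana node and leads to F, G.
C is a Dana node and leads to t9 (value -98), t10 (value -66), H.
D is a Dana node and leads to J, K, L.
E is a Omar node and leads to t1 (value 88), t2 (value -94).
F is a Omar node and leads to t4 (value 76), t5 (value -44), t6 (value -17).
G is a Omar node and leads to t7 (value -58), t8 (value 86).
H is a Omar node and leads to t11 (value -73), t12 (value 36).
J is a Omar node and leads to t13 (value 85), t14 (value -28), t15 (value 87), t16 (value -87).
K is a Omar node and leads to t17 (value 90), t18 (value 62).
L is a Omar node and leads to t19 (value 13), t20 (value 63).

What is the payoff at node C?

-66

H (Omar): min(-73, 36) = -73
C (Dana): max(-98, -66, -73) = -66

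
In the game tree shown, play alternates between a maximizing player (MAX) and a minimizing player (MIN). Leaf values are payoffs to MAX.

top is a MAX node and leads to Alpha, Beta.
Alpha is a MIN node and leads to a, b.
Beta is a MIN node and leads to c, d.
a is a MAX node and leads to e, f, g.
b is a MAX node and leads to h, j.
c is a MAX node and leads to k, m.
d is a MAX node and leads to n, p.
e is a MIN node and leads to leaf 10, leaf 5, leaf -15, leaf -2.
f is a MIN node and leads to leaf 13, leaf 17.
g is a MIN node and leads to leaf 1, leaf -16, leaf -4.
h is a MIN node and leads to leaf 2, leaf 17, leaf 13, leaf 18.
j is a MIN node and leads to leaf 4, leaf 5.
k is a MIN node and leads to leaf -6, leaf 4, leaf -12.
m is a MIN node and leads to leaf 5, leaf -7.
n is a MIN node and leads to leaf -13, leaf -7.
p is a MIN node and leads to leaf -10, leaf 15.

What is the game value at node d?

-10

n (MIN): min(-13, -7) = -13
p (MIN): min(-10, 15) = -10
d (MAX): max(-13, -10) = -10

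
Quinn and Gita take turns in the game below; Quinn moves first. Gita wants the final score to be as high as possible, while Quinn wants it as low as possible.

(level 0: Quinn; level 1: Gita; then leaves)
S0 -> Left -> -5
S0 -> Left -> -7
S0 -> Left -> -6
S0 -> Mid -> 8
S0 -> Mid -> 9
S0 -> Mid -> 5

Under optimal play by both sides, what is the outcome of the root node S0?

-5

Left (Gita): max(-5, -7, -6) = -5
Mid (Gita): max(8, 9, 5) = 9
S0 (Quinn): min(-5, 9) = -5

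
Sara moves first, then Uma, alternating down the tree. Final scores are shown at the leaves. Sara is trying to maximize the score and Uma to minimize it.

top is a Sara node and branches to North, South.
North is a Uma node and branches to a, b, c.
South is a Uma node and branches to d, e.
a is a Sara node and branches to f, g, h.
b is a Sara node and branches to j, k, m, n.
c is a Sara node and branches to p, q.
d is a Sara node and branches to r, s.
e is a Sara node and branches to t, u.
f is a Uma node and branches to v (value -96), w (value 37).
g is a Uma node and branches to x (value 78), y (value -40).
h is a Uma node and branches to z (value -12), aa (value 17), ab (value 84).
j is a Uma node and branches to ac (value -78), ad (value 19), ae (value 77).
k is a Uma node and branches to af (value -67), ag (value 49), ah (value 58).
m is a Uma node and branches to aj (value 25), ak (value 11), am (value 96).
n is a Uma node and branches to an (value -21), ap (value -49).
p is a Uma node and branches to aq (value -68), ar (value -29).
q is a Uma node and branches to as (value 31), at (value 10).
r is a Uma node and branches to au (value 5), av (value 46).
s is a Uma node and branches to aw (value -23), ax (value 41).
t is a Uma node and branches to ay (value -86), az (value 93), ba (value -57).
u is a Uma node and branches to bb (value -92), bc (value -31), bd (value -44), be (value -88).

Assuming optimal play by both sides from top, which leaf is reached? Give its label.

z

f (Uma): min(-96, 37) = -96
g (Uma): min(78, -40) = -40
h (Uma): min(-12, 17, 84) = -12
a (Sara): max(-96, -40, -12) = -12
j (Uma): min(-78, 19, 77) = -78
k (Uma): min(-67, 49, 58) = -67
m (Uma): min(25, 11, 96) = 11
n (Uma): min(-21, -49) = -49
b (Sara): max(-78, -67, 11, -49) = 11
p (Uma): min(-68, -29) = -68
q (Uma): min(31, 10) = 10
c (Sara): max(-68, 10) = 10
North (Uma): min(-12, 11, 10) = -12
r (Uma): min(5, 46) = 5
s (Uma): min(-23, 41) = -23
d (Sara): max(5, -23) = 5
t (Uma): min(-86, 93, -57) = -86
u (Uma): min(-92, -31, -44, -88) = -92
e (Sara): max(-86, -92) = -86
South (Uma): min(5, -86) = -86
top (Sara): max(-12, -86) = -12
At top, Sara picks North (highest: -12).
At North, Uma picks a (lowest: -12).
At a, Sara picks h (highest: -12).
At h, Uma picks z (lowest: -12).
Terminal value -12.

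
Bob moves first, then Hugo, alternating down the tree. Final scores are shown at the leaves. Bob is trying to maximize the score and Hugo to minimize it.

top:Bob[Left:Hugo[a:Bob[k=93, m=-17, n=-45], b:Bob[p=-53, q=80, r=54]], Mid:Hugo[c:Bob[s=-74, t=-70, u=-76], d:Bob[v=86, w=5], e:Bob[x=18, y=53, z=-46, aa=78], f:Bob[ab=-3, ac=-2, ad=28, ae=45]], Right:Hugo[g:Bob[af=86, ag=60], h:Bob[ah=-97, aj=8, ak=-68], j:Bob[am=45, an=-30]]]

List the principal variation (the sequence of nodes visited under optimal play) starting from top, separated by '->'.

a (Bob): max(93, -17, -45) = 93
b (Bob): max(-53, 80, 54) = 80
Left (Hugo): min(93, 80) = 80
c (Bob): max(-74, -70, -76) = -70
d (Bob): max(86, 5) = 86
e (Bob): max(18, 53, -46, 78) = 78
f (Bob): max(-3, -2, 28, 45) = 45
Mid (Hugo): min(-70, 86, 78, 45) = -70
g (Bob): max(86, 60) = 86
h (Bob): max(-97, 8, -68) = 8
j (Bob): max(45, -30) = 45
Right (Hugo): min(86, 8, 45) = 8
top (Bob): max(80, -70, 8) = 80
At top, Bob picks Left (highest: 80).
At Left, Hugo picks b (lowest: 80).
At b, Bob picks q (highest: 80).
Terminal value 80.

top -> Left -> b -> q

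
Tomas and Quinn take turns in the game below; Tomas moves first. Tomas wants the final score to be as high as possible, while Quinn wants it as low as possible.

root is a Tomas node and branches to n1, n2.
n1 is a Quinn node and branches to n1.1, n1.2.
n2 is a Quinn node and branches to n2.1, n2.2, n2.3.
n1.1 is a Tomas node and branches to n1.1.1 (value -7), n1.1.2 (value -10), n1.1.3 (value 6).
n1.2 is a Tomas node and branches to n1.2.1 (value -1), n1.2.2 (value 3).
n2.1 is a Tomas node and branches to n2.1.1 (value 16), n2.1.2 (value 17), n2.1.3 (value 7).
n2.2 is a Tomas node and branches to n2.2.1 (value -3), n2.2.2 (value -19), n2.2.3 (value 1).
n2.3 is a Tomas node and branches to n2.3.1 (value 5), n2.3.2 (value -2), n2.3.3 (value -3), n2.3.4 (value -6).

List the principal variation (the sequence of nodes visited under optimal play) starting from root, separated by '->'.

root -> n1 -> n1.2 -> n1.2.2

n1.1 (Tomas): max(-7, -10, 6) = 6
n1.2 (Tomas): max(-1, 3) = 3
n1 (Quinn): min(6, 3) = 3
n2.1 (Tomas): max(16, 17, 7) = 17
n2.2 (Tomas): max(-3, -19, 1) = 1
n2.3 (Tomas): max(5, -2, -3, -6) = 5
n2 (Quinn): min(17, 1, 5) = 1
root (Tomas): max(3, 1) = 3
At root, Tomas picks n1 (highest: 3).
At n1, Quinn picks n1.2 (lowest: 3).
At n1.2, Tomas picks n1.2.2 (highest: 3).
Terminal value 3.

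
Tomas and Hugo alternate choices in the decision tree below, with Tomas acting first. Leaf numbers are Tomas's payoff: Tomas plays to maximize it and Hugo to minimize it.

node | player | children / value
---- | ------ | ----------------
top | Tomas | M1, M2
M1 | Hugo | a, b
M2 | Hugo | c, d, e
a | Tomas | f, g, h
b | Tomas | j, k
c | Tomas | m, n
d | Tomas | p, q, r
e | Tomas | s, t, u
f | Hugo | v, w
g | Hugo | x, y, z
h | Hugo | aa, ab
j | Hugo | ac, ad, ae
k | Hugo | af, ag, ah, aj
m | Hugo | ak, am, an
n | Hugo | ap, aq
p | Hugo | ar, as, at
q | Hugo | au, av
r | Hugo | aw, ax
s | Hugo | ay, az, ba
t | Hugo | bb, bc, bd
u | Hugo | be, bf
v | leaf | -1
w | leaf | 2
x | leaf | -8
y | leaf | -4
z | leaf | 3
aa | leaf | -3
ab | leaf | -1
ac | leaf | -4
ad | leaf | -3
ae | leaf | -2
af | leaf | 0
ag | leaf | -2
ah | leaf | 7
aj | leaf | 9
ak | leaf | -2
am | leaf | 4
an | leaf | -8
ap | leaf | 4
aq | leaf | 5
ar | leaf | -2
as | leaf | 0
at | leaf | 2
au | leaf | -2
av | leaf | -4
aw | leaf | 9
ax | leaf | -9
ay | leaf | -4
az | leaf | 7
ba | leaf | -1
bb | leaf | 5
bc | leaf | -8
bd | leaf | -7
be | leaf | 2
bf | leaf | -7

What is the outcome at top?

-2

f (Hugo): min(-1, 2) = -1
g (Hugo): min(-8, -4, 3) = -8
h (Hugo): min(-3, -1) = -3
a (Tomas): max(-1, -8, -3) = -1
j (Hugo): min(-4, -3, -2) = -4
k (Hugo): min(0, -2, 7, 9) = -2
b (Tomas): max(-4, -2) = -2
M1 (Hugo): min(-1, -2) = -2
m (Hugo): min(-2, 4, -8) = -8
n (Hugo): min(4, 5) = 4
c (Tomas): max(-8, 4) = 4
p (Hugo): min(-2, 0, 2) = -2
q (Hugo): min(-2, -4) = -4
r (Hugo): min(9, -9) = -9
d (Tomas): max(-2, -4, -9) = -2
s (Hugo): min(-4, 7, -1) = -4
t (Hugo): min(5, -8, -7) = -8
u (Hugo): min(2, -7) = -7
e (Tomas): max(-4, -8, -7) = -4
M2 (Hugo): min(4, -2, -4) = -4
top (Tomas): max(-2, -4) = -2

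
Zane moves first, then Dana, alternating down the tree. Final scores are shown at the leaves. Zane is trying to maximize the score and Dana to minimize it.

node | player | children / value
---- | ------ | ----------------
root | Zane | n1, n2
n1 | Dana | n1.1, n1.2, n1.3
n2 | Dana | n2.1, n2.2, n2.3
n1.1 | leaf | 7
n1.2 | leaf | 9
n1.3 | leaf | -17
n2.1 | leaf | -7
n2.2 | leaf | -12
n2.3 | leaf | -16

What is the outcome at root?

-16

n1 (Dana): min(7, 9, -17) = -17
n2 (Dana): min(-7, -12, -16) = -16
root (Zane): max(-17, -16) = -16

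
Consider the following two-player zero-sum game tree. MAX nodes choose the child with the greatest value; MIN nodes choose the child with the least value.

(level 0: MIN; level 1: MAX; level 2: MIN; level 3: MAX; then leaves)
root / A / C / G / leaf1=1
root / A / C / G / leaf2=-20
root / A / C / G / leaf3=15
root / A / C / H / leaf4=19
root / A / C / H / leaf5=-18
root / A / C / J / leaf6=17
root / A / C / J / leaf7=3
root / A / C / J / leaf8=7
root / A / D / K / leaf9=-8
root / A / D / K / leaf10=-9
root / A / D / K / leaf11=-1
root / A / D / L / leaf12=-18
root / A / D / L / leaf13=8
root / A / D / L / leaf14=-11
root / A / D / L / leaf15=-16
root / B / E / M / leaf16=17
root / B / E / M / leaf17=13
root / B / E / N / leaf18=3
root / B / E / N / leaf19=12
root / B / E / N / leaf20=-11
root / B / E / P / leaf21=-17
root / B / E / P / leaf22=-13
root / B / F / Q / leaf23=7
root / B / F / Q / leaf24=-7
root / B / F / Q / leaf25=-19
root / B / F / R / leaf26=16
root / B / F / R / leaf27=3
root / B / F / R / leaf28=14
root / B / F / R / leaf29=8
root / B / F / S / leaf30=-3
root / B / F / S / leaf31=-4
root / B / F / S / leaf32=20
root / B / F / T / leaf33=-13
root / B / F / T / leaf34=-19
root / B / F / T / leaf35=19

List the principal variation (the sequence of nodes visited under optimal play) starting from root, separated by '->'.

root -> B -> F -> Q -> leaf23

G (MAX): max(1, -20, 15) = 15
H (MAX): max(19, -18) = 19
J (MAX): max(17, 3, 7) = 17
C (MIN): min(15, 19, 17) = 15
K (MAX): max(-8, -9, -1) = -1
L (MAX): max(-18, 8, -11, -16) = 8
D (MIN): min(-1, 8) = -1
A (MAX): max(15, -1) = 15
M (MAX): max(17, 13) = 17
N (MAX): max(3, 12, -11) = 12
P (MAX): max(-17, -13) = -13
E (MIN): min(17, 12, -13) = -13
Q (MAX): max(7, -7, -19) = 7
R (MAX): max(16, 3, 14, 8) = 16
S (MAX): max(-3, -4, 20) = 20
T (MAX): max(-13, -19, 19) = 19
F (MIN): min(7, 16, 20, 19) = 7
B (MAX): max(-13, 7) = 7
root (MIN): min(15, 7) = 7
At root, MIN picks B (lowest: 7).
At B, MAX picks F (highest: 7).
At F, MIN picks Q (lowest: 7).
At Q, MAX picks leaf23 (highest: 7).
Terminal value 7.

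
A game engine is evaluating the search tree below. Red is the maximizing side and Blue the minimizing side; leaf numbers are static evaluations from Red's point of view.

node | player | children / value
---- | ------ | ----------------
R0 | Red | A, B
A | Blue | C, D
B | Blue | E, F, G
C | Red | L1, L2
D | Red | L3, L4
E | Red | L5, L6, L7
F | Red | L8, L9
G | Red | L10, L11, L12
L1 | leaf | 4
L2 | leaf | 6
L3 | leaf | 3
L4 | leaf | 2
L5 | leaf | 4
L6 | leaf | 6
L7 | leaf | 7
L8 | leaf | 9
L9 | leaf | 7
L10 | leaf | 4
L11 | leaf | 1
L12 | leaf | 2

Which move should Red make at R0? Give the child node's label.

B

C (Red): max(4, 6) = 6
D (Red): max(3, 2) = 3
A (Blue): min(6, 3) = 3
E (Red): max(4, 6, 7) = 7
F (Red): max(9, 7) = 9
G (Red): max(4, 1, 2) = 4
B (Blue): min(7, 9, 4) = 4
R0 (Red): max(3, 4) = 4
Red at R0 wants the highest of {A=3, B=4}, so chooses B.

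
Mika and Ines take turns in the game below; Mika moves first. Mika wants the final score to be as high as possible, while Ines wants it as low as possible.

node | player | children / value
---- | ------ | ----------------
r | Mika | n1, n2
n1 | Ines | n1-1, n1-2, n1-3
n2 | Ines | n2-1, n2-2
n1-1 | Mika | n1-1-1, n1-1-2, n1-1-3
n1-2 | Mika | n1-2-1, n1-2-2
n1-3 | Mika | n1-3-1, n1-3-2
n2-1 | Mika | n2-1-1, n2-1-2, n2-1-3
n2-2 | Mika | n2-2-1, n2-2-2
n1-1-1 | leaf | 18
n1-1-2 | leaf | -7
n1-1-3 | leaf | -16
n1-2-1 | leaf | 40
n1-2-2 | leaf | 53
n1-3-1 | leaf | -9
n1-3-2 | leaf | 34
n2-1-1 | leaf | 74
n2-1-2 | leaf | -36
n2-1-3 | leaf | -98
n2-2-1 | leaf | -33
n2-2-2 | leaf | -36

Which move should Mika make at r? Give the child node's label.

n1-1 (Mika): max(18, -7, -16) = 18
n1-2 (Mika): max(40, 53) = 53
n1-3 (Mika): max(-9, 34) = 34
n1 (Ines): min(18, 53, 34) = 18
n2-1 (Mika): max(74, -36, -98) = 74
n2-2 (Mika): max(-33, -36) = -33
n2 (Ines): min(74, -33) = -33
r (Mika): max(18, -33) = 18
Mika at r wants the highest of {n1=18, n2=-33}, so chooses n1.

n1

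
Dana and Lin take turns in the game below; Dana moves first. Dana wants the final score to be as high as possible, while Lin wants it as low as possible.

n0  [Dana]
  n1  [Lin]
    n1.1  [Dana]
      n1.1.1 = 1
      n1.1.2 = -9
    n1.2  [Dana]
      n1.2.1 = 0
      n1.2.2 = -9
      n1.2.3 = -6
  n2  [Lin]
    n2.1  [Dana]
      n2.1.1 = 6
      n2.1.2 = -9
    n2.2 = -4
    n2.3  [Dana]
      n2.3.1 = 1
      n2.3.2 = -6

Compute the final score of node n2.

n2.1 (Dana): max(6, -9) = 6
n2.3 (Dana): max(1, -6) = 1
n2 (Lin): min(6, -4, 1) = -4

-4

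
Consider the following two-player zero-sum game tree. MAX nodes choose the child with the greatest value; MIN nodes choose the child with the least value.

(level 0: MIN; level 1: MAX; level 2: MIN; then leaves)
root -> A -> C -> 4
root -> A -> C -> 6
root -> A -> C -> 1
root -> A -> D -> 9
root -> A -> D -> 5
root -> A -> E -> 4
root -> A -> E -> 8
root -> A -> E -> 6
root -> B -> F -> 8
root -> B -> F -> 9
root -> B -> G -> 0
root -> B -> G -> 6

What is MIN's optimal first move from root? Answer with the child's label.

C (MIN): min(4, 6, 1) = 1
D (MIN): min(9, 5) = 5
E (MIN): min(4, 8, 6) = 4
A (MAX): max(1, 5, 4) = 5
F (MIN): min(8, 9) = 8
G (MIN): min(0, 6) = 0
B (MAX): max(8, 0) = 8
root (MIN): min(5, 8) = 5
MIN at root wants the lowest of {A=5, B=8}, so chooses A.

A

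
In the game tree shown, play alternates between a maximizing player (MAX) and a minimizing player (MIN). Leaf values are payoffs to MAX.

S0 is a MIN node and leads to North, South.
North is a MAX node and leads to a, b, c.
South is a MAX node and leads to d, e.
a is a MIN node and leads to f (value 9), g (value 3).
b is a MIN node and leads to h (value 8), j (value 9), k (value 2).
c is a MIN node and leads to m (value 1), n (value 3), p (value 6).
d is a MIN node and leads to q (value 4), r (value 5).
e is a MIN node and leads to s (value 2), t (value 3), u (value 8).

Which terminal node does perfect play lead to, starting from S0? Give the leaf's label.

a (MIN): min(9, 3) = 3
b (MIN): min(8, 9, 2) = 2
c (MIN): min(1, 3, 6) = 1
North (MAX): max(3, 2, 1) = 3
d (MIN): min(4, 5) = 4
e (MIN): min(2, 3, 8) = 2
South (MAX): max(4, 2) = 4
S0 (MIN): min(3, 4) = 3
At S0, MIN picks North (lowest: 3).
At North, MAX picks a (highest: 3).
At a, MIN picks g (lowest: 3).
Terminal value 3.

g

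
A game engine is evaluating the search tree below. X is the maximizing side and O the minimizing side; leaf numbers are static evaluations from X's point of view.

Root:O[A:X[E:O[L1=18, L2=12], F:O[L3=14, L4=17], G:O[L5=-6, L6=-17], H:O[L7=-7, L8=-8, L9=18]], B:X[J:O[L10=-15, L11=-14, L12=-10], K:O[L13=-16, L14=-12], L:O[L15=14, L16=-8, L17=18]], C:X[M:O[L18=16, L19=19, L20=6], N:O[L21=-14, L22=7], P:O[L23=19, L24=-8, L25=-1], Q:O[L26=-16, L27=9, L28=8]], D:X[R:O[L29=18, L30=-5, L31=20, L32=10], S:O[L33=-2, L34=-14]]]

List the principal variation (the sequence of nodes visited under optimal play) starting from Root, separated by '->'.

E (O): min(18, 12) = 12
F (O): min(14, 17) = 14
G (O): min(-6, -17) = -17
H (O): min(-7, -8, 18) = -8
A (X): max(12, 14, -17, -8) = 14
J (O): min(-15, -14, -10) = -15
K (O): min(-16, -12) = -16
L (O): min(14, -8, 18) = -8
B (X): max(-15, -16, -8) = -8
M (O): min(16, 19, 6) = 6
N (O): min(-14, 7) = -14
P (O): min(19, -8, -1) = -8
Q (O): min(-16, 9, 8) = -16
C (X): max(6, -14, -8, -16) = 6
R (O): min(18, -5, 20, 10) = -5
S (O): min(-2, -14) = -14
D (X): max(-5, -14) = -5
Root (O): min(14, -8, 6, -5) = -8
At Root, O picks B (lowest: -8).
At B, X picks L (highest: -8).
At L, O picks L16 (lowest: -8).
Terminal value -8.

Root -> B -> L -> L16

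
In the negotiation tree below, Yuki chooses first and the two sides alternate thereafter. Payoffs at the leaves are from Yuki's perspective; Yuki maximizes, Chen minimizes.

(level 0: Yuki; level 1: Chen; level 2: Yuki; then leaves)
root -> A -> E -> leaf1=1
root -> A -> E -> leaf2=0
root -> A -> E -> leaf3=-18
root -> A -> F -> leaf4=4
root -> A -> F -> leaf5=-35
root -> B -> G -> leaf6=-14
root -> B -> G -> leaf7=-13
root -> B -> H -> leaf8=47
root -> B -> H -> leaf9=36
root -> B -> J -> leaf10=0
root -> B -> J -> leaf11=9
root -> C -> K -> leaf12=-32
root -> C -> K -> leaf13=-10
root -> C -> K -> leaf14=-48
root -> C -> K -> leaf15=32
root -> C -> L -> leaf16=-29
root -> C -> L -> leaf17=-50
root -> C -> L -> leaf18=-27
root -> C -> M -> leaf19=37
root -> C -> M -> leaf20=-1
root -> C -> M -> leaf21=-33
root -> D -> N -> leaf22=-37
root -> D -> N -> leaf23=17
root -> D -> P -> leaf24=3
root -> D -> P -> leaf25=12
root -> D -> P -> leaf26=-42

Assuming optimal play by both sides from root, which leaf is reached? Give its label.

E (Yuki): max(1, 0, -18) = 1
F (Yuki): max(4, -35) = 4
A (Chen): min(1, 4) = 1
G (Yuki): max(-14, -13) = -13
H (Yuki): max(47, 36) = 47
J (Yuki): max(0, 9) = 9
B (Chen): min(-13, 47, 9) = -13
K (Yuki): max(-32, -10, -48, 32) = 32
L (Yuki): max(-29, -50, -27) = -27
M (Yuki): max(37, -1, -33) = 37
C (Chen): min(32, -27, 37) = -27
N (Yuki): max(-37, 17) = 17
P (Yuki): max(3, 12, -42) = 12
D (Chen): min(17, 12) = 12
root (Yuki): max(1, -13, -27, 12) = 12
At root, Yuki picks D (highest: 12).
At D, Chen picks P (lowest: 12).
At P, Yuki picks leaf25 (highest: 12).
Terminal value 12.

leaf25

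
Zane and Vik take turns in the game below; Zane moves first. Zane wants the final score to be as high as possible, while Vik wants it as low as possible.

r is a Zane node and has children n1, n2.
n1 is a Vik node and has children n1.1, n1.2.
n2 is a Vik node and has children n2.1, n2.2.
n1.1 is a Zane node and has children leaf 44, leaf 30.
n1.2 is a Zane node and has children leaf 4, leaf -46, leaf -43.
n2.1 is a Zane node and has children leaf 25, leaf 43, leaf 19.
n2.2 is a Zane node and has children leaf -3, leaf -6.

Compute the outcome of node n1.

n1.1 (Zane): max(44, 30) = 44
n1.2 (Zane): max(4, -46, -43) = 4
n1 (Vik): min(44, 4) = 4

4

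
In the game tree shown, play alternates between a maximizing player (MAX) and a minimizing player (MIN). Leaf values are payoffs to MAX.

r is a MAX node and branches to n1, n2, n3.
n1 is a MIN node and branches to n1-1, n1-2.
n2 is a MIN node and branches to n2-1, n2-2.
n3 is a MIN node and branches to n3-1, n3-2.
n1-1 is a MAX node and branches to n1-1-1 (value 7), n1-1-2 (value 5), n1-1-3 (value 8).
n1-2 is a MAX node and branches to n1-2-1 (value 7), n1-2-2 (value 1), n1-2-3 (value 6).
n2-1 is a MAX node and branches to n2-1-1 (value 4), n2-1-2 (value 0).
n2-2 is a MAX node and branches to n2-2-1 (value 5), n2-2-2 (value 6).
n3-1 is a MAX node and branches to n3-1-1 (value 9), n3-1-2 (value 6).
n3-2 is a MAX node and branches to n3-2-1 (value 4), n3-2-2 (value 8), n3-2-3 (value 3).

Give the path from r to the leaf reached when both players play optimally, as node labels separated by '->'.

r -> n3 -> n3-2 -> n3-2-2

n1-1 (MAX): max(7, 5, 8) = 8
n1-2 (MAX): max(7, 1, 6) = 7
n1 (MIN): min(8, 7) = 7
n2-1 (MAX): max(4, 0) = 4
n2-2 (MAX): max(5, 6) = 6
n2 (MIN): min(4, 6) = 4
n3-1 (MAX): max(9, 6) = 9
n3-2 (MAX): max(4, 8, 3) = 8
n3 (MIN): min(9, 8) = 8
r (MAX): max(7, 4, 8) = 8
At r, MAX picks n3 (highest: 8).
At n3, MIN picks n3-2 (lowest: 8).
At n3-2, MAX picks n3-2-2 (highest: 8).
Terminal value 8.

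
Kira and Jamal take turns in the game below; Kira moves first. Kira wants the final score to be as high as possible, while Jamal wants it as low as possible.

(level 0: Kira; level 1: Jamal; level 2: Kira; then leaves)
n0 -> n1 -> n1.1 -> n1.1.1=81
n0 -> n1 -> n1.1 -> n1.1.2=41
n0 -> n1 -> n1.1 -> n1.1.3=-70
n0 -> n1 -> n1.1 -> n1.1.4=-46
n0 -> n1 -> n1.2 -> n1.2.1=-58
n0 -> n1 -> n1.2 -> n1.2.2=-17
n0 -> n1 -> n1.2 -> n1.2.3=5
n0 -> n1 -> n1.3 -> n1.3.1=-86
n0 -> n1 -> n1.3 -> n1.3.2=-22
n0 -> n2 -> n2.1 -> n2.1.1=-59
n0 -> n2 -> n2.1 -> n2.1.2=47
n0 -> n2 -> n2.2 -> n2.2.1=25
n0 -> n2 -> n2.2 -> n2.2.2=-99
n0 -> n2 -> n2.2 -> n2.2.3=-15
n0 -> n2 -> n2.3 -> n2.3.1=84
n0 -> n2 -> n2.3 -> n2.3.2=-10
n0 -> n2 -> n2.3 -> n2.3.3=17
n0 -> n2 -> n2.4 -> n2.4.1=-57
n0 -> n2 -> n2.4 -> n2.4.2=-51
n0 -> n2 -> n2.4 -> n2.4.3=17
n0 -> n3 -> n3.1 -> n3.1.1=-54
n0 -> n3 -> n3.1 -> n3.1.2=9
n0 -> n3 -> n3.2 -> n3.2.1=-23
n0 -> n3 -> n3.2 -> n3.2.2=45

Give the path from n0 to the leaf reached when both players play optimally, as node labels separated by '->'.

n0 -> n2 -> n2.4 -> n2.4.3

n1.1 (Kira): max(81, 41, -70, -46) = 81
n1.2 (Kira): max(-58, -17, 5) = 5
n1.3 (Kira): max(-86, -22) = -22
n1 (Jamal): min(81, 5, -22) = -22
n2.1 (Kira): max(-59, 47) = 47
n2.2 (Kira): max(25, -99, -15) = 25
n2.3 (Kira): max(84, -10, 17) = 84
n2.4 (Kira): max(-57, -51, 17) = 17
n2 (Jamal): min(47, 25, 84, 17) = 17
n3.1 (Kira): max(-54, 9) = 9
n3.2 (Kira): max(-23, 45) = 45
n3 (Jamal): min(9, 45) = 9
n0 (Kira): max(-22, 17, 9) = 17
At n0, Kira picks n2 (highest: 17).
At n2, Jamal picks n2.4 (lowest: 17).
At n2.4, Kira picks n2.4.3 (highest: 17).
Terminal value 17.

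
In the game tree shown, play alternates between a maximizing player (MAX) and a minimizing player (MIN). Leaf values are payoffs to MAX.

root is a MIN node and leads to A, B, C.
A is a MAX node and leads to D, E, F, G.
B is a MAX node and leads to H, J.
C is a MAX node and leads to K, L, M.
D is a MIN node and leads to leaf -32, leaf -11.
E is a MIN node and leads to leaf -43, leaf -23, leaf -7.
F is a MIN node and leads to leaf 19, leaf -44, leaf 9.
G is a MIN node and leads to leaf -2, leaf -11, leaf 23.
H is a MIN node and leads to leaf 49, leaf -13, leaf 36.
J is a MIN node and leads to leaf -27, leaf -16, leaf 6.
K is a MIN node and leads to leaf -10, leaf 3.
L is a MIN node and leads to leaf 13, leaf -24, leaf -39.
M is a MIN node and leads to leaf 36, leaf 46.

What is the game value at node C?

36

K (MIN): min(-10, 3) = -10
L (MIN): min(13, -24, -39) = -39
M (MIN): min(36, 46) = 36
C (MAX): max(-10, -39, 36) = 36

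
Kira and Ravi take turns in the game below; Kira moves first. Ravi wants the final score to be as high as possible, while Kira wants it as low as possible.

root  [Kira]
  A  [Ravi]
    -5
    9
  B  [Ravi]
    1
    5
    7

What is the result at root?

A (Ravi): max(-5, 9) = 9
B (Ravi): max(1, 5, 7) = 7
root (Kira): min(9, 7) = 7

7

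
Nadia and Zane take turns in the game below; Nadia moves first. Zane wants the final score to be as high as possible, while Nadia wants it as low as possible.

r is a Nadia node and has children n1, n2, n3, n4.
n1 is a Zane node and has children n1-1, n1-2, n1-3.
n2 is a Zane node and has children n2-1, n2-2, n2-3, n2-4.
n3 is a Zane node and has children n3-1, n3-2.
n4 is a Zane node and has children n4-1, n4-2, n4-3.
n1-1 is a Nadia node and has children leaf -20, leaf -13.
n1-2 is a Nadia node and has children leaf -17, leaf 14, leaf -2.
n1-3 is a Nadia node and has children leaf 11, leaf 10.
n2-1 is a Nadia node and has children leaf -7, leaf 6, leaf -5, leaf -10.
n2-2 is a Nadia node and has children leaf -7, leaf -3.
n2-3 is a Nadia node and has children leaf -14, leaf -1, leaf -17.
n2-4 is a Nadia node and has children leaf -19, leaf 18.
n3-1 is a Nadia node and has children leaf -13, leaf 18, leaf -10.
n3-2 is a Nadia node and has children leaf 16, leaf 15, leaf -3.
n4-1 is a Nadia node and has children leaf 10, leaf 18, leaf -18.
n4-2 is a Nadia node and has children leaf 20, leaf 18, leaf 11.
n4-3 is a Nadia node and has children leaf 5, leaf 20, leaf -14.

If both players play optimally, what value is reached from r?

n1-1 (Nadia): min(-20, -13) = -20
n1-2 (Nadia): min(-17, 14, -2) = -17
n1-3 (Nadia): min(11, 10) = 10
n1 (Zane): max(-20, -17, 10) = 10
n2-1 (Nadia): min(-7, 6, -5, -10) = -10
n2-2 (Nadia): min(-7, -3) = -7
n2-3 (Nadia): min(-14, -1, -17) = -17
n2-4 (Nadia): min(-19, 18) = -19
n2 (Zane): max(-10, -7, -17, -19) = -7
n3-1 (Nadia): min(-13, 18, -10) = -13
n3-2 (Nadia): min(16, 15, -3) = -3
n3 (Zane): max(-13, -3) = -3
n4-1 (Nadia): min(10, 18, -18) = -18
n4-2 (Nadia): min(20, 18, 11) = 11
n4-3 (Nadia): min(5, 20, -14) = -14
n4 (Zane): max(-18, 11, -14) = 11
r (Nadia): min(10, -7, -3, 11) = -7

-7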